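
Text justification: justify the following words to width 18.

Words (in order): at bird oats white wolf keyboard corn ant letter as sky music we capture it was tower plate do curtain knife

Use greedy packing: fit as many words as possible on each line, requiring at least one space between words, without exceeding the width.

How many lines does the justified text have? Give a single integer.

Answer: 6

Derivation:
Line 1: ['at', 'bird', 'oats', 'white'] (min_width=18, slack=0)
Line 2: ['wolf', 'keyboard', 'corn'] (min_width=18, slack=0)
Line 3: ['ant', 'letter', 'as', 'sky'] (min_width=17, slack=1)
Line 4: ['music', 'we', 'capture'] (min_width=16, slack=2)
Line 5: ['it', 'was', 'tower', 'plate'] (min_width=18, slack=0)
Line 6: ['do', 'curtain', 'knife'] (min_width=16, slack=2)
Total lines: 6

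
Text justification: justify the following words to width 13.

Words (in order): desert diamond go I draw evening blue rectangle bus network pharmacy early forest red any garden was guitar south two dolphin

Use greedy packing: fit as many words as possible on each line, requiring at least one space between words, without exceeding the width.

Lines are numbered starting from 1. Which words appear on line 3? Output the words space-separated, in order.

Line 1: ['desert'] (min_width=6, slack=7)
Line 2: ['diamond', 'go', 'I'] (min_width=12, slack=1)
Line 3: ['draw', 'evening'] (min_width=12, slack=1)
Line 4: ['blue'] (min_width=4, slack=9)
Line 5: ['rectangle', 'bus'] (min_width=13, slack=0)
Line 6: ['network'] (min_width=7, slack=6)
Line 7: ['pharmacy'] (min_width=8, slack=5)
Line 8: ['early', 'forest'] (min_width=12, slack=1)
Line 9: ['red', 'any'] (min_width=7, slack=6)
Line 10: ['garden', 'was'] (min_width=10, slack=3)
Line 11: ['guitar', 'south'] (min_width=12, slack=1)
Line 12: ['two', 'dolphin'] (min_width=11, slack=2)

Answer: draw evening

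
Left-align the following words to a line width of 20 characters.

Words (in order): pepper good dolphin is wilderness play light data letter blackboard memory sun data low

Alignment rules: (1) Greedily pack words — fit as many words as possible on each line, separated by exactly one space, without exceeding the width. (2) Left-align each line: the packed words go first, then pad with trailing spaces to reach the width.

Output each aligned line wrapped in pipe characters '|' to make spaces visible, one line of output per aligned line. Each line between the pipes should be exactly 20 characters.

Line 1: ['pepper', 'good', 'dolphin'] (min_width=19, slack=1)
Line 2: ['is', 'wilderness', 'play'] (min_width=18, slack=2)
Line 3: ['light', 'data', 'letter'] (min_width=17, slack=3)
Line 4: ['blackboard', 'memory'] (min_width=17, slack=3)
Line 5: ['sun', 'data', 'low'] (min_width=12, slack=8)

Answer: |pepper good dolphin |
|is wilderness play  |
|light data letter   |
|blackboard memory   |
|sun data low        |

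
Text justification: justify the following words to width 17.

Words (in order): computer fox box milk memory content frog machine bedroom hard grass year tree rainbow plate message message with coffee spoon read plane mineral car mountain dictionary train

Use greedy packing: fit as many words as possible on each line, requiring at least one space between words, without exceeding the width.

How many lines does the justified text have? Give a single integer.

Answer: 12

Derivation:
Line 1: ['computer', 'fox', 'box'] (min_width=16, slack=1)
Line 2: ['milk', 'memory'] (min_width=11, slack=6)
Line 3: ['content', 'frog'] (min_width=12, slack=5)
Line 4: ['machine', 'bedroom'] (min_width=15, slack=2)
Line 5: ['hard', 'grass', 'year'] (min_width=15, slack=2)
Line 6: ['tree', 'rainbow'] (min_width=12, slack=5)
Line 7: ['plate', 'message'] (min_width=13, slack=4)
Line 8: ['message', 'with'] (min_width=12, slack=5)
Line 9: ['coffee', 'spoon', 'read'] (min_width=17, slack=0)
Line 10: ['plane', 'mineral', 'car'] (min_width=17, slack=0)
Line 11: ['mountain'] (min_width=8, slack=9)
Line 12: ['dictionary', 'train'] (min_width=16, slack=1)
Total lines: 12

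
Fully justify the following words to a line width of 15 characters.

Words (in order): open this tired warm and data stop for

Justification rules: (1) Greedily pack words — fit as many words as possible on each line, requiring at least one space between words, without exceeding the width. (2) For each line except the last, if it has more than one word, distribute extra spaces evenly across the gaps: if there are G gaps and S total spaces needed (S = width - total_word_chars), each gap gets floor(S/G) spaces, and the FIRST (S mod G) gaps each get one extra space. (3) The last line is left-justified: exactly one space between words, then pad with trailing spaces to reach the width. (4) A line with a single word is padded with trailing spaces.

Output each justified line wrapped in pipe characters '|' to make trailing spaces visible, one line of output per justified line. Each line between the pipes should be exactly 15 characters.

Answer: |open this tired|
|warm  and  data|
|stop for       |

Derivation:
Line 1: ['open', 'this', 'tired'] (min_width=15, slack=0)
Line 2: ['warm', 'and', 'data'] (min_width=13, slack=2)
Line 3: ['stop', 'for'] (min_width=8, slack=7)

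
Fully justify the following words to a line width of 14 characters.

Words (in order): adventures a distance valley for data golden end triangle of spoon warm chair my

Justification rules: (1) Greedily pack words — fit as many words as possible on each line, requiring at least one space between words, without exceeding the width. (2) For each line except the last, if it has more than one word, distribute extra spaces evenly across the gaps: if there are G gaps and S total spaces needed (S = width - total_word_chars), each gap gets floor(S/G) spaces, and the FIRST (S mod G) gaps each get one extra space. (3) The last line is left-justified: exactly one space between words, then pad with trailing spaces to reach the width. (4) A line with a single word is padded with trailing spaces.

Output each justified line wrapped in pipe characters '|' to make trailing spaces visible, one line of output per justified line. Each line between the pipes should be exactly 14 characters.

Answer: |adventures   a|
|distance      |
|valley     for|
|data    golden|
|end   triangle|
|of  spoon warm|
|chair my      |

Derivation:
Line 1: ['adventures', 'a'] (min_width=12, slack=2)
Line 2: ['distance'] (min_width=8, slack=6)
Line 3: ['valley', 'for'] (min_width=10, slack=4)
Line 4: ['data', 'golden'] (min_width=11, slack=3)
Line 5: ['end', 'triangle'] (min_width=12, slack=2)
Line 6: ['of', 'spoon', 'warm'] (min_width=13, slack=1)
Line 7: ['chair', 'my'] (min_width=8, slack=6)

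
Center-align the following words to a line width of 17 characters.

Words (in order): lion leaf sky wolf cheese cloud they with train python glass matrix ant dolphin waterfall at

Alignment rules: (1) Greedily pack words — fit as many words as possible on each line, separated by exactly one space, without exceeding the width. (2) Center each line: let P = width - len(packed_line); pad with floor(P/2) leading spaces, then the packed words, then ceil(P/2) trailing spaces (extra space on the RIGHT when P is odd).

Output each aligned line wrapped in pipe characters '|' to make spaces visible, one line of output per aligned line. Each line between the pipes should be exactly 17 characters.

Line 1: ['lion', 'leaf', 'sky'] (min_width=13, slack=4)
Line 2: ['wolf', 'cheese', 'cloud'] (min_width=17, slack=0)
Line 3: ['they', 'with', 'train'] (min_width=15, slack=2)
Line 4: ['python', 'glass'] (min_width=12, slack=5)
Line 5: ['matrix', 'ant'] (min_width=10, slack=7)
Line 6: ['dolphin', 'waterfall'] (min_width=17, slack=0)
Line 7: ['at'] (min_width=2, slack=15)

Answer: |  lion leaf sky  |
|wolf cheese cloud|
| they with train |
|  python glass   |
|   matrix ant    |
|dolphin waterfall|
|       at        |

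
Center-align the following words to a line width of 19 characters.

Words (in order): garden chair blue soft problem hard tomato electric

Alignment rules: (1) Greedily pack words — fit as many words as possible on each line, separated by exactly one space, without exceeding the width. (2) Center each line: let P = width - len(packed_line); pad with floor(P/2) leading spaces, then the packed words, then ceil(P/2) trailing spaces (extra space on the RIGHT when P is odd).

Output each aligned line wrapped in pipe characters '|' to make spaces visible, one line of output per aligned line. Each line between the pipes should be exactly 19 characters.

Answer: | garden chair blue |
| soft problem hard |
|  tomato electric  |

Derivation:
Line 1: ['garden', 'chair', 'blue'] (min_width=17, slack=2)
Line 2: ['soft', 'problem', 'hard'] (min_width=17, slack=2)
Line 3: ['tomato', 'electric'] (min_width=15, slack=4)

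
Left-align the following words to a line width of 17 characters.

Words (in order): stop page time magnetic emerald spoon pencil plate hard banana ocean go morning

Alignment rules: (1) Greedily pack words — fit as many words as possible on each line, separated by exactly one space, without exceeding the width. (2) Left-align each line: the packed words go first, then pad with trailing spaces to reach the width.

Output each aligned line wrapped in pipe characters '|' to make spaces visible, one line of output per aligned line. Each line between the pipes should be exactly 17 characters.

Answer: |stop page time   |
|magnetic emerald |
|spoon pencil     |
|plate hard banana|
|ocean go morning |

Derivation:
Line 1: ['stop', 'page', 'time'] (min_width=14, slack=3)
Line 2: ['magnetic', 'emerald'] (min_width=16, slack=1)
Line 3: ['spoon', 'pencil'] (min_width=12, slack=5)
Line 4: ['plate', 'hard', 'banana'] (min_width=17, slack=0)
Line 5: ['ocean', 'go', 'morning'] (min_width=16, slack=1)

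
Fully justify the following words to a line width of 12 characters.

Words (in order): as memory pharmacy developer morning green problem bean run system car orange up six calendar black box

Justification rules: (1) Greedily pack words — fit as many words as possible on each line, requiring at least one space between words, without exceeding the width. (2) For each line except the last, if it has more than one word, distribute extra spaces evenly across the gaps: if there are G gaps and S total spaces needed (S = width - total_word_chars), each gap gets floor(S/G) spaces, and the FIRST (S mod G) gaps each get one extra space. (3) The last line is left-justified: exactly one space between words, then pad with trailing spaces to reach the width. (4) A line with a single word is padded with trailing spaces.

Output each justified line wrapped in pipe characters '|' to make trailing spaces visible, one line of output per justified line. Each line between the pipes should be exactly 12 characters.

Line 1: ['as', 'memory'] (min_width=9, slack=3)
Line 2: ['pharmacy'] (min_width=8, slack=4)
Line 3: ['developer'] (min_width=9, slack=3)
Line 4: ['morning'] (min_width=7, slack=5)
Line 5: ['green'] (min_width=5, slack=7)
Line 6: ['problem', 'bean'] (min_width=12, slack=0)
Line 7: ['run', 'system'] (min_width=10, slack=2)
Line 8: ['car', 'orange'] (min_width=10, slack=2)
Line 9: ['up', 'six'] (min_width=6, slack=6)
Line 10: ['calendar'] (min_width=8, slack=4)
Line 11: ['black', 'box'] (min_width=9, slack=3)

Answer: |as    memory|
|pharmacy    |
|developer   |
|morning     |
|green       |
|problem bean|
|run   system|
|car   orange|
|up       six|
|calendar    |
|black box   |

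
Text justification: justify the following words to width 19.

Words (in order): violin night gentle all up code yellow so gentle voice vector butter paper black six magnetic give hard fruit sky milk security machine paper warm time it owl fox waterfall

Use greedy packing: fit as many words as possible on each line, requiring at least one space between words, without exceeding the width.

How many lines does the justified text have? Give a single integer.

Answer: 10

Derivation:
Line 1: ['violin', 'night', 'gentle'] (min_width=19, slack=0)
Line 2: ['all', 'up', 'code', 'yellow'] (min_width=18, slack=1)
Line 3: ['so', 'gentle', 'voice'] (min_width=15, slack=4)
Line 4: ['vector', 'butter', 'paper'] (min_width=19, slack=0)
Line 5: ['black', 'six', 'magnetic'] (min_width=18, slack=1)
Line 6: ['give', 'hard', 'fruit', 'sky'] (min_width=19, slack=0)
Line 7: ['milk', 'security'] (min_width=13, slack=6)
Line 8: ['machine', 'paper', 'warm'] (min_width=18, slack=1)
Line 9: ['time', 'it', 'owl', 'fox'] (min_width=15, slack=4)
Line 10: ['waterfall'] (min_width=9, slack=10)
Total lines: 10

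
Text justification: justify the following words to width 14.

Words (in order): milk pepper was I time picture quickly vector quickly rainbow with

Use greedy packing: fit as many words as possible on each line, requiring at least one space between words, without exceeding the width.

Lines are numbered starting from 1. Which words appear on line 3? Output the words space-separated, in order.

Answer: picture

Derivation:
Line 1: ['milk', 'pepper'] (min_width=11, slack=3)
Line 2: ['was', 'I', 'time'] (min_width=10, slack=4)
Line 3: ['picture'] (min_width=7, slack=7)
Line 4: ['quickly', 'vector'] (min_width=14, slack=0)
Line 5: ['quickly'] (min_width=7, slack=7)
Line 6: ['rainbow', 'with'] (min_width=12, slack=2)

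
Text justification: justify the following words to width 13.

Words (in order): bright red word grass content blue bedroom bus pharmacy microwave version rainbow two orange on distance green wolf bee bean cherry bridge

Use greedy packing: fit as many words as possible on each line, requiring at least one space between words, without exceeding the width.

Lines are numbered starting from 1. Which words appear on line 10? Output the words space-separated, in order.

Answer: distance

Derivation:
Line 1: ['bright', 'red'] (min_width=10, slack=3)
Line 2: ['word', 'grass'] (min_width=10, slack=3)
Line 3: ['content', 'blue'] (min_width=12, slack=1)
Line 4: ['bedroom', 'bus'] (min_width=11, slack=2)
Line 5: ['pharmacy'] (min_width=8, slack=5)
Line 6: ['microwave'] (min_width=9, slack=4)
Line 7: ['version'] (min_width=7, slack=6)
Line 8: ['rainbow', 'two'] (min_width=11, slack=2)
Line 9: ['orange', 'on'] (min_width=9, slack=4)
Line 10: ['distance'] (min_width=8, slack=5)
Line 11: ['green', 'wolf'] (min_width=10, slack=3)
Line 12: ['bee', 'bean'] (min_width=8, slack=5)
Line 13: ['cherry', 'bridge'] (min_width=13, slack=0)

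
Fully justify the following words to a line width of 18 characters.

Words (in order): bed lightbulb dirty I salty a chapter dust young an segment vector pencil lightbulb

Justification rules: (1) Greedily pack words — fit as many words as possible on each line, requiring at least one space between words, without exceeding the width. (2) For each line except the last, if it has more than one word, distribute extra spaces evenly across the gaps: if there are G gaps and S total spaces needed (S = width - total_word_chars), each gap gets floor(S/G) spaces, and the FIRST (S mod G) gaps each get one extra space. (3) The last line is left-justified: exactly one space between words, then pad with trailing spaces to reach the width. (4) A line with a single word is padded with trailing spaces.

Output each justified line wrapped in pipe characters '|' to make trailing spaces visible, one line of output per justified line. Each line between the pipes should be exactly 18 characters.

Answer: |bed      lightbulb|
|dirty  I  salty  a|
|chapter dust young|
|an  segment vector|
|pencil lightbulb  |

Derivation:
Line 1: ['bed', 'lightbulb'] (min_width=13, slack=5)
Line 2: ['dirty', 'I', 'salty', 'a'] (min_width=15, slack=3)
Line 3: ['chapter', 'dust', 'young'] (min_width=18, slack=0)
Line 4: ['an', 'segment', 'vector'] (min_width=17, slack=1)
Line 5: ['pencil', 'lightbulb'] (min_width=16, slack=2)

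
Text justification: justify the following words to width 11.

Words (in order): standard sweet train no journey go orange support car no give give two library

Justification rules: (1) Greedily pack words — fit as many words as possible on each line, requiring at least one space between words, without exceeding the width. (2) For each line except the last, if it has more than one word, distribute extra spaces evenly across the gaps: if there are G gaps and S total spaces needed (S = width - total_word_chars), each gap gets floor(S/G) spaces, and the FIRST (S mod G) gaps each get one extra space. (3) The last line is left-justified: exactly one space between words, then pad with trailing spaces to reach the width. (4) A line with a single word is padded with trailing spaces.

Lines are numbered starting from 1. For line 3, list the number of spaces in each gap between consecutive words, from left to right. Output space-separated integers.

Line 1: ['standard'] (min_width=8, slack=3)
Line 2: ['sweet', 'train'] (min_width=11, slack=0)
Line 3: ['no', 'journey'] (min_width=10, slack=1)
Line 4: ['go', 'orange'] (min_width=9, slack=2)
Line 5: ['support', 'car'] (min_width=11, slack=0)
Line 6: ['no', 'give'] (min_width=7, slack=4)
Line 7: ['give', 'two'] (min_width=8, slack=3)
Line 8: ['library'] (min_width=7, slack=4)

Answer: 2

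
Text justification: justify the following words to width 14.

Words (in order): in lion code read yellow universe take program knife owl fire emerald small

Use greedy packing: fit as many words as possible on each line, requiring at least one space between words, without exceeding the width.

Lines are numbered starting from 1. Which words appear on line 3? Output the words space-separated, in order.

Answer: universe take

Derivation:
Line 1: ['in', 'lion', 'code'] (min_width=12, slack=2)
Line 2: ['read', 'yellow'] (min_width=11, slack=3)
Line 3: ['universe', 'take'] (min_width=13, slack=1)
Line 4: ['program', 'knife'] (min_width=13, slack=1)
Line 5: ['owl', 'fire'] (min_width=8, slack=6)
Line 6: ['emerald', 'small'] (min_width=13, slack=1)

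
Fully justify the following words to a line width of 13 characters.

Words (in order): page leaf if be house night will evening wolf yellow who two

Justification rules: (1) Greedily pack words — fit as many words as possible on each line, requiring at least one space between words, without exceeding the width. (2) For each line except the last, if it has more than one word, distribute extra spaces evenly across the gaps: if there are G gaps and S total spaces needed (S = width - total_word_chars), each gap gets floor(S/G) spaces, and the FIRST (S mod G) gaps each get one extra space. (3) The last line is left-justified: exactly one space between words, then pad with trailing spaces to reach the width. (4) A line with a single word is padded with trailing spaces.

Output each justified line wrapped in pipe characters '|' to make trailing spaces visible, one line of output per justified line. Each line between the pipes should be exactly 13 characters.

Line 1: ['page', 'leaf', 'if'] (min_width=12, slack=1)
Line 2: ['be', 'house'] (min_width=8, slack=5)
Line 3: ['night', 'will'] (min_width=10, slack=3)
Line 4: ['evening', 'wolf'] (min_width=12, slack=1)
Line 5: ['yellow', 'who'] (min_width=10, slack=3)
Line 6: ['two'] (min_width=3, slack=10)

Answer: |page  leaf if|
|be      house|
|night    will|
|evening  wolf|
|yellow    who|
|two          |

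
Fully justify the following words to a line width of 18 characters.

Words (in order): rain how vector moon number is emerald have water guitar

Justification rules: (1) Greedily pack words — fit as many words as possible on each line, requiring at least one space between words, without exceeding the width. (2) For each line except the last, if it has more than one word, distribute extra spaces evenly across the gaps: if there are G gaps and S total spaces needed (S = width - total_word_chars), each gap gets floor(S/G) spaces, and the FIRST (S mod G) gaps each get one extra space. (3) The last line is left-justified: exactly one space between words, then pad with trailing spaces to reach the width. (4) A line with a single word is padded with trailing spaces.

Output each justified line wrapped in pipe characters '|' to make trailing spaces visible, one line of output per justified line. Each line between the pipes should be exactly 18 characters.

Answer: |rain   how  vector|
|moon   number   is|
|emerald have water|
|guitar            |

Derivation:
Line 1: ['rain', 'how', 'vector'] (min_width=15, slack=3)
Line 2: ['moon', 'number', 'is'] (min_width=14, slack=4)
Line 3: ['emerald', 'have', 'water'] (min_width=18, slack=0)
Line 4: ['guitar'] (min_width=6, slack=12)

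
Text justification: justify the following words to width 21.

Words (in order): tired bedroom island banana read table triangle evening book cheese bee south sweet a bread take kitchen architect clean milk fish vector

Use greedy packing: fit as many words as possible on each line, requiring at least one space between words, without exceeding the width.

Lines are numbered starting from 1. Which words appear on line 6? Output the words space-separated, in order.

Answer: kitchen architect

Derivation:
Line 1: ['tired', 'bedroom', 'island'] (min_width=20, slack=1)
Line 2: ['banana', 'read', 'table'] (min_width=17, slack=4)
Line 3: ['triangle', 'evening', 'book'] (min_width=21, slack=0)
Line 4: ['cheese', 'bee', 'south'] (min_width=16, slack=5)
Line 5: ['sweet', 'a', 'bread', 'take'] (min_width=18, slack=3)
Line 6: ['kitchen', 'architect'] (min_width=17, slack=4)
Line 7: ['clean', 'milk', 'fish'] (min_width=15, slack=6)
Line 8: ['vector'] (min_width=6, slack=15)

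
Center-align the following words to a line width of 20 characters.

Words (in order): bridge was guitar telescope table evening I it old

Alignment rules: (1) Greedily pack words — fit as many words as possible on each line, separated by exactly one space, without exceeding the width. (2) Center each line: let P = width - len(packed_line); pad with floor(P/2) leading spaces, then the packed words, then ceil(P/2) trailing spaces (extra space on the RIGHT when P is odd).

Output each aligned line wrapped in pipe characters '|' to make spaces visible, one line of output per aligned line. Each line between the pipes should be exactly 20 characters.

Answer: | bridge was guitar  |
|  telescope table   |
|  evening I it old  |

Derivation:
Line 1: ['bridge', 'was', 'guitar'] (min_width=17, slack=3)
Line 2: ['telescope', 'table'] (min_width=15, slack=5)
Line 3: ['evening', 'I', 'it', 'old'] (min_width=16, slack=4)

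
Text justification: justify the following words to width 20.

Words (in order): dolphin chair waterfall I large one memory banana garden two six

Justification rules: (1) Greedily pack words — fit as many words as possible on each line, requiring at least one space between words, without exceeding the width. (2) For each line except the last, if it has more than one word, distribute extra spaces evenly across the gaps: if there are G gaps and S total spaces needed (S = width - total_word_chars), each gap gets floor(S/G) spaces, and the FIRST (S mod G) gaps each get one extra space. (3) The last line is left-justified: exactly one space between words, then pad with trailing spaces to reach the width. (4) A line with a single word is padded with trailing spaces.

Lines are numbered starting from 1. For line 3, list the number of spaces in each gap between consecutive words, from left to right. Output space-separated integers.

Line 1: ['dolphin', 'chair'] (min_width=13, slack=7)
Line 2: ['waterfall', 'I', 'large'] (min_width=17, slack=3)
Line 3: ['one', 'memory', 'banana'] (min_width=17, slack=3)
Line 4: ['garden', 'two', 'six'] (min_width=14, slack=6)

Answer: 3 2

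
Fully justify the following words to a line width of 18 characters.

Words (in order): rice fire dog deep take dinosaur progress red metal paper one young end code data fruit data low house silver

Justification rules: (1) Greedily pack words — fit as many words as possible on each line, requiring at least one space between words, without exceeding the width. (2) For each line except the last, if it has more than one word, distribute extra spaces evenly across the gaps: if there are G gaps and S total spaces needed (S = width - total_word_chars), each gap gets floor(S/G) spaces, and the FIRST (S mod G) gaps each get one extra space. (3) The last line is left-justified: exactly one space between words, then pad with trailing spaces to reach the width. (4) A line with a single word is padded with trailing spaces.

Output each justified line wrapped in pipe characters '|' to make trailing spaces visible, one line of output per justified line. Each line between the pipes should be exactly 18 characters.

Answer: |rice fire dog deep|
|take      dinosaur|
|progress red metal|
|paper   one  young|
|end    code   data|
|fruit   data   low|
|house silver      |

Derivation:
Line 1: ['rice', 'fire', 'dog', 'deep'] (min_width=18, slack=0)
Line 2: ['take', 'dinosaur'] (min_width=13, slack=5)
Line 3: ['progress', 'red', 'metal'] (min_width=18, slack=0)
Line 4: ['paper', 'one', 'young'] (min_width=15, slack=3)
Line 5: ['end', 'code', 'data'] (min_width=13, slack=5)
Line 6: ['fruit', 'data', 'low'] (min_width=14, slack=4)
Line 7: ['house', 'silver'] (min_width=12, slack=6)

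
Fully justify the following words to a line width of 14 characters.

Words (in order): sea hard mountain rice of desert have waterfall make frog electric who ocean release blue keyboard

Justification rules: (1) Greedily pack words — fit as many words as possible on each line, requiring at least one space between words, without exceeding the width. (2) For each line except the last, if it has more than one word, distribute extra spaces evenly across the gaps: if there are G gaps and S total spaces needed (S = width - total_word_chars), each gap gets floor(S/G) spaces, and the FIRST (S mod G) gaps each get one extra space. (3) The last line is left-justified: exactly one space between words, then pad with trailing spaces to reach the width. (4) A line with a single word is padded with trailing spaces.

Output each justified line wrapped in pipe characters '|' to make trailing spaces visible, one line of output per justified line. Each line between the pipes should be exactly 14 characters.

Answer: |sea       hard|
|mountain  rice|
|of desert have|
|waterfall make|
|frog  electric|
|who      ocean|
|release   blue|
|keyboard      |

Derivation:
Line 1: ['sea', 'hard'] (min_width=8, slack=6)
Line 2: ['mountain', 'rice'] (min_width=13, slack=1)
Line 3: ['of', 'desert', 'have'] (min_width=14, slack=0)
Line 4: ['waterfall', 'make'] (min_width=14, slack=0)
Line 5: ['frog', 'electric'] (min_width=13, slack=1)
Line 6: ['who', 'ocean'] (min_width=9, slack=5)
Line 7: ['release', 'blue'] (min_width=12, slack=2)
Line 8: ['keyboard'] (min_width=8, slack=6)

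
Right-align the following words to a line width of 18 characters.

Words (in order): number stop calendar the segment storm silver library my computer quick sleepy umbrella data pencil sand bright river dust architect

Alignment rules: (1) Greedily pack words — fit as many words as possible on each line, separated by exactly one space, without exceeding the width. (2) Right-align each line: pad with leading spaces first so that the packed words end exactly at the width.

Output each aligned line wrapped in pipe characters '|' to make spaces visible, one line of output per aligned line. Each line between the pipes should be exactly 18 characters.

Line 1: ['number', 'stop'] (min_width=11, slack=7)
Line 2: ['calendar', 'the'] (min_width=12, slack=6)
Line 3: ['segment', 'storm'] (min_width=13, slack=5)
Line 4: ['silver', 'library', 'my'] (min_width=17, slack=1)
Line 5: ['computer', 'quick'] (min_width=14, slack=4)
Line 6: ['sleepy', 'umbrella'] (min_width=15, slack=3)
Line 7: ['data', 'pencil', 'sand'] (min_width=16, slack=2)
Line 8: ['bright', 'river', 'dust'] (min_width=17, slack=1)
Line 9: ['architect'] (min_width=9, slack=9)

Answer: |       number stop|
|      calendar the|
|     segment storm|
| silver library my|
|    computer quick|
|   sleepy umbrella|
|  data pencil sand|
| bright river dust|
|         architect|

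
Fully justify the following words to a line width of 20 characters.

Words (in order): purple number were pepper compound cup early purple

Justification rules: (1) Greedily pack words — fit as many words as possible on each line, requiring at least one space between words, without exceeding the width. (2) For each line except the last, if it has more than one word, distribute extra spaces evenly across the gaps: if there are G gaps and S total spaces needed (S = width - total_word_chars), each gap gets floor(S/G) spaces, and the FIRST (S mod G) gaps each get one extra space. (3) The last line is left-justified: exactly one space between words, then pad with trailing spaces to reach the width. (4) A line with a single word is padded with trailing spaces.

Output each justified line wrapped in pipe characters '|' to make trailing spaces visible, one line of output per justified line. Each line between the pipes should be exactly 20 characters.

Line 1: ['purple', 'number', 'were'] (min_width=18, slack=2)
Line 2: ['pepper', 'compound', 'cup'] (min_width=19, slack=1)
Line 3: ['early', 'purple'] (min_width=12, slack=8)

Answer: |purple  number  were|
|pepper  compound cup|
|early purple        |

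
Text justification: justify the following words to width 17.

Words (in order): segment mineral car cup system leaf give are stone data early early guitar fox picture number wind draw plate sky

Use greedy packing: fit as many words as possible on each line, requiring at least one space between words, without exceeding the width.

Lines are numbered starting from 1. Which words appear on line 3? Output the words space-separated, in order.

Answer: leaf give are

Derivation:
Line 1: ['segment', 'mineral'] (min_width=15, slack=2)
Line 2: ['car', 'cup', 'system'] (min_width=14, slack=3)
Line 3: ['leaf', 'give', 'are'] (min_width=13, slack=4)
Line 4: ['stone', 'data', 'early'] (min_width=16, slack=1)
Line 5: ['early', 'guitar', 'fox'] (min_width=16, slack=1)
Line 6: ['picture', 'number'] (min_width=14, slack=3)
Line 7: ['wind', 'draw', 'plate'] (min_width=15, slack=2)
Line 8: ['sky'] (min_width=3, slack=14)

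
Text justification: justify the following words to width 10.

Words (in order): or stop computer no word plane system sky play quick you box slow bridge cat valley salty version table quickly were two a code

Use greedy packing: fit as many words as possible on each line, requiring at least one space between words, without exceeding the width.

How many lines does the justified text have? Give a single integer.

Answer: 16

Derivation:
Line 1: ['or', 'stop'] (min_width=7, slack=3)
Line 2: ['computer'] (min_width=8, slack=2)
Line 3: ['no', 'word'] (min_width=7, slack=3)
Line 4: ['plane'] (min_width=5, slack=5)
Line 5: ['system', 'sky'] (min_width=10, slack=0)
Line 6: ['play', 'quick'] (min_width=10, slack=0)
Line 7: ['you', 'box'] (min_width=7, slack=3)
Line 8: ['slow'] (min_width=4, slack=6)
Line 9: ['bridge', 'cat'] (min_width=10, slack=0)
Line 10: ['valley'] (min_width=6, slack=4)
Line 11: ['salty'] (min_width=5, slack=5)
Line 12: ['version'] (min_width=7, slack=3)
Line 13: ['table'] (min_width=5, slack=5)
Line 14: ['quickly'] (min_width=7, slack=3)
Line 15: ['were', 'two', 'a'] (min_width=10, slack=0)
Line 16: ['code'] (min_width=4, slack=6)
Total lines: 16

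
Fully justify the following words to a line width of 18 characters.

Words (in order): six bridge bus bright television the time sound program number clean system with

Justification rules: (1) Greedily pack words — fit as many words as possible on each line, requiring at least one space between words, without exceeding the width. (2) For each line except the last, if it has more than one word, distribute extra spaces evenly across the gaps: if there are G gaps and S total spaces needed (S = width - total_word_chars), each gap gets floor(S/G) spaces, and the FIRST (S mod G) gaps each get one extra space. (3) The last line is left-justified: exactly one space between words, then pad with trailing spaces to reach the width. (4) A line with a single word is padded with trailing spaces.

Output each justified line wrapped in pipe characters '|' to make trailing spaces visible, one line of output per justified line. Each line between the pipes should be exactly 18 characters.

Line 1: ['six', 'bridge', 'bus'] (min_width=14, slack=4)
Line 2: ['bright', 'television'] (min_width=17, slack=1)
Line 3: ['the', 'time', 'sound'] (min_width=14, slack=4)
Line 4: ['program', 'number'] (min_width=14, slack=4)
Line 5: ['clean', 'system', 'with'] (min_width=17, slack=1)

Answer: |six   bridge   bus|
|bright  television|
|the   time   sound|
|program     number|
|clean system with |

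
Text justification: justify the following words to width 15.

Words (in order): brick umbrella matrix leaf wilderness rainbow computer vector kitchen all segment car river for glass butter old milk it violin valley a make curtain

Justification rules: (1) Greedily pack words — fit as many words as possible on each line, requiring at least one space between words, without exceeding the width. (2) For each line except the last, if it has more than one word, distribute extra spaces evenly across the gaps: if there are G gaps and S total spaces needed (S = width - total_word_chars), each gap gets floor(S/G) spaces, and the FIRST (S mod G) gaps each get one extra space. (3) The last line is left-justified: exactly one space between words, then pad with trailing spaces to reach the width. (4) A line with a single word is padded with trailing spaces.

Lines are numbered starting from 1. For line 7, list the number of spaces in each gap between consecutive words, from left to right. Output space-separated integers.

Line 1: ['brick', 'umbrella'] (min_width=14, slack=1)
Line 2: ['matrix', 'leaf'] (min_width=11, slack=4)
Line 3: ['wilderness'] (min_width=10, slack=5)
Line 4: ['rainbow'] (min_width=7, slack=8)
Line 5: ['computer', 'vector'] (min_width=15, slack=0)
Line 6: ['kitchen', 'all'] (min_width=11, slack=4)
Line 7: ['segment', 'car'] (min_width=11, slack=4)
Line 8: ['river', 'for', 'glass'] (min_width=15, slack=0)
Line 9: ['butter', 'old', 'milk'] (min_width=15, slack=0)
Line 10: ['it', 'violin'] (min_width=9, slack=6)
Line 11: ['valley', 'a', 'make'] (min_width=13, slack=2)
Line 12: ['curtain'] (min_width=7, slack=8)

Answer: 5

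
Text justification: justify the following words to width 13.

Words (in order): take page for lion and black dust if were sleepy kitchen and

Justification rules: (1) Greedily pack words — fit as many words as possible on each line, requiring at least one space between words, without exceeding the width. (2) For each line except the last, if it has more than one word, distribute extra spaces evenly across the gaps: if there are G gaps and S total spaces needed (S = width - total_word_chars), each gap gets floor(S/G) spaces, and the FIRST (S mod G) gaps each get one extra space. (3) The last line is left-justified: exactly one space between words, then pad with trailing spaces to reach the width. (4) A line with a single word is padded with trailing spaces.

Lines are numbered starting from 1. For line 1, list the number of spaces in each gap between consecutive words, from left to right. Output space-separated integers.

Answer: 1 1

Derivation:
Line 1: ['take', 'page', 'for'] (min_width=13, slack=0)
Line 2: ['lion', 'and'] (min_width=8, slack=5)
Line 3: ['black', 'dust', 'if'] (min_width=13, slack=0)
Line 4: ['were', 'sleepy'] (min_width=11, slack=2)
Line 5: ['kitchen', 'and'] (min_width=11, slack=2)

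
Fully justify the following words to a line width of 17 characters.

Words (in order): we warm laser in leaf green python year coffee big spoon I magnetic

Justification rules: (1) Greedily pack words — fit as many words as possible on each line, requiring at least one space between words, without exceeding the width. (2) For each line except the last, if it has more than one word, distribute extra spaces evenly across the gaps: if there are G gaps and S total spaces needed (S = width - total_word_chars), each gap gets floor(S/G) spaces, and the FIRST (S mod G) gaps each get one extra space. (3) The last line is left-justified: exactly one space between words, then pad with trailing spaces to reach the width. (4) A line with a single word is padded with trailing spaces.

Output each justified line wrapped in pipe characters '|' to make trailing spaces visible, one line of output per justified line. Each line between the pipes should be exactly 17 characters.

Answer: |we  warm laser in|
|leaf green python|
|year  coffee  big|
|spoon I magnetic |

Derivation:
Line 1: ['we', 'warm', 'laser', 'in'] (min_width=16, slack=1)
Line 2: ['leaf', 'green', 'python'] (min_width=17, slack=0)
Line 3: ['year', 'coffee', 'big'] (min_width=15, slack=2)
Line 4: ['spoon', 'I', 'magnetic'] (min_width=16, slack=1)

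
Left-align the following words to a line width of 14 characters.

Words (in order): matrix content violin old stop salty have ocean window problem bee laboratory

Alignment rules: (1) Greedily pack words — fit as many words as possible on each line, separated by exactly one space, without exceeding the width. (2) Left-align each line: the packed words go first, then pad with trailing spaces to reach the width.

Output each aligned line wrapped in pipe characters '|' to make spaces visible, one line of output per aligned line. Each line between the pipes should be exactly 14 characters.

Line 1: ['matrix', 'content'] (min_width=14, slack=0)
Line 2: ['violin', 'old'] (min_width=10, slack=4)
Line 3: ['stop', 'salty'] (min_width=10, slack=4)
Line 4: ['have', 'ocean'] (min_width=10, slack=4)
Line 5: ['window', 'problem'] (min_width=14, slack=0)
Line 6: ['bee', 'laboratory'] (min_width=14, slack=0)

Answer: |matrix content|
|violin old    |
|stop salty    |
|have ocean    |
|window problem|
|bee laboratory|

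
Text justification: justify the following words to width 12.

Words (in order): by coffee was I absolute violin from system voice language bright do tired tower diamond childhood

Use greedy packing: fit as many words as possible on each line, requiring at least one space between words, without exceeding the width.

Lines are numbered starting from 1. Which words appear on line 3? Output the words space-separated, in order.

Line 1: ['by', 'coffee'] (min_width=9, slack=3)
Line 2: ['was', 'I'] (min_width=5, slack=7)
Line 3: ['absolute'] (min_width=8, slack=4)
Line 4: ['violin', 'from'] (min_width=11, slack=1)
Line 5: ['system', 'voice'] (min_width=12, slack=0)
Line 6: ['language'] (min_width=8, slack=4)
Line 7: ['bright', 'do'] (min_width=9, slack=3)
Line 8: ['tired', 'tower'] (min_width=11, slack=1)
Line 9: ['diamond'] (min_width=7, slack=5)
Line 10: ['childhood'] (min_width=9, slack=3)

Answer: absolute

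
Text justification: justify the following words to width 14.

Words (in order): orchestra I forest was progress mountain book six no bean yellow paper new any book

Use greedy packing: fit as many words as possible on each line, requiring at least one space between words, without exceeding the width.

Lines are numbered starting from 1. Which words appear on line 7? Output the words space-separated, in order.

Answer: new any book

Derivation:
Line 1: ['orchestra', 'I'] (min_width=11, slack=3)
Line 2: ['forest', 'was'] (min_width=10, slack=4)
Line 3: ['progress'] (min_width=8, slack=6)
Line 4: ['mountain', 'book'] (min_width=13, slack=1)
Line 5: ['six', 'no', 'bean'] (min_width=11, slack=3)
Line 6: ['yellow', 'paper'] (min_width=12, slack=2)
Line 7: ['new', 'any', 'book'] (min_width=12, slack=2)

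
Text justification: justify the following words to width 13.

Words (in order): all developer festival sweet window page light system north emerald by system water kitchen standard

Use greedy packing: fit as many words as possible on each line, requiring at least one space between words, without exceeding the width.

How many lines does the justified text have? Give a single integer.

Answer: 9

Derivation:
Line 1: ['all', 'developer'] (min_width=13, slack=0)
Line 2: ['festival'] (min_width=8, slack=5)
Line 3: ['sweet', 'window'] (min_width=12, slack=1)
Line 4: ['page', 'light'] (min_width=10, slack=3)
Line 5: ['system', 'north'] (min_width=12, slack=1)
Line 6: ['emerald', 'by'] (min_width=10, slack=3)
Line 7: ['system', 'water'] (min_width=12, slack=1)
Line 8: ['kitchen'] (min_width=7, slack=6)
Line 9: ['standard'] (min_width=8, slack=5)
Total lines: 9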